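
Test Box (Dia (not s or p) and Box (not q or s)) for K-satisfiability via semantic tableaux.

1. Box (Dia (not s or p) and Box (not q or s)), w0

Satisfiable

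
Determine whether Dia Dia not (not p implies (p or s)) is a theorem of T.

Tableau for the negation not Dia Dia not (not p implies (p or s)):
1. not Dia Dia not (not p implies (p or s)), w0
2. not Dia not (not p implies (p or s)), w0
3. not p implies (p or s), w0
4. p or s, w0
5. s, w0
Accessibility: w0Rw0
The negation has an open branch (countermodel exists).

Invalid (countermodel exists)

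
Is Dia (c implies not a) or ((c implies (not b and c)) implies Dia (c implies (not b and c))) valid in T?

Yes, valid

Tableau for the negation not (Dia (c implies not a) or ((c implies (not b and c)) implies Dia (c implies (not b and c)))):
1. not (Dia (c implies not a) or ((c implies (not b and c)) implies Dia (c implies (not b and c)))), u
2. not Dia (c implies not a), u
3. not ((c implies (not b and c)) implies Dia (c implies (not b and c))), u
4. c implies (not b and c), u
5. not Dia (c implies (not b and c)), u
6. not (c implies not a), u
7. c, u
8. a, u
9. not (c implies (not b and c)), u
10. not (not b and c), u
11. not b and c, u
12. not b, u
13. not c, u
Accessibility: uRu
Branch closes: c and not c both at u.
Every branch of the negation's tableau closes; the branch above is one of them.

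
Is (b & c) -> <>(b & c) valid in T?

Valid in T

Tableau for the negation ~((b & c) -> <>(b & c)):
1. ~((b & c) -> <>(b & c)), u
2. b & c, u   [~->-rule on 1]
3. ~<>(b & c), u   [~->-rule on 1]
4. b, u   [&-rule on 2]
5. c, u   [&-rule on 2]
6. ~(b & c), u   [~<>-rule on 3 via uRu]
7. ~c, u   [~&-rule on 6 (branches; this branch)]
Accessibility: uRu
Branch closes: c and ~c both at u.
All branches of the negation close; one closing branch shown above.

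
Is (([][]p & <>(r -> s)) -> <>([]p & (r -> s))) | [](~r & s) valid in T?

Yes, valid

Tableau for the negation ~((([][]p & <>(r -> s)) -> <>([]p & (r -> s))) | [](~r & s)):
1. ~((([][]p & <>(r -> s)) -> <>([]p & (r -> s))) | [](~r & s)), w0
2. ~(([][]p & <>(r -> s)) -> <>([]p & (r -> s))), w0
3. ~[](~r & s), w0
4. [][]p & <>(r -> s), w0
5. ~<>([]p & (r -> s)), w0
6. [][]p, w0
7. <>(r -> s), w0
8. ~([]p & (r -> s)), w0
9. []p, w0
10. p, w0
11. ~[]p, w0
12. ~(~r & s), w1
13. ~([]p & (r -> s)), w1
14. []p, w1
15. p, w1
16. ~s, w1
17. ~(r -> s), w1
18. r, w1
19. r -> s, w2
20. ~([]p & (r -> s)), w2
21. []p, w2
22. p, w2
23. s, w2
24. ~[]p, w2
25. ~p, w3
26. ~([]p & (r -> s)), w3
27. []p, w3
28. p, w3
Accessibility: w0Rw0, w0Rw1, w0Rw2, w0Rw3, w1Rw1, w2Rw2, w3Rw3
Branch closes: p and ~p both at w3.
All branches of the negation close; one closing branch shown above.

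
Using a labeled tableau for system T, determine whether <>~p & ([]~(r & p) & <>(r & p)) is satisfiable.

1. <>~p & ([]~(r & p) & <>(r & p)), u
2. <>~p, u   [&-rule on 1]
3. []~(r & p) & <>(r & p), u   [&-rule on 1]
4. []~(r & p), u   [&-rule on 3]
5. <>(r & p), u   [&-rule on 3]
6. ~(r & p), u   [[]-rule on 4 via uRu]
7. ~p, u   [~&-rule on 6 (branches; this branch)]
8. ~p, v   [<>-rule on 2: fresh world v, uRv]
9. ~(r & p), v   [[]-rule on 4 via uRv]
10. r & p, w   [<>-rule on 5: fresh world w, uRw]
11. r, w   [&-rule on 10]
12. p, w   [&-rule on 10]
13. ~(r & p), w   [[]-rule on 4 via uRw]
14. ~p, w   [~&-rule on 13 (branches; this branch)]
Accessibility: uRu, uRv, uRw, vRv, wRw
Branch closes: p and ~p both at w.
All branches of the tableau close; one closing branch shown above.

No, unsatisfiable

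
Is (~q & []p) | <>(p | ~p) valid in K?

Tableau for the negation ~((~q & []p) | <>(p | ~p)):
1. ~((~q & []p) | <>(p | ~p)), 0
2. ~(~q & []p), 0
3. ~<>(p | ~p), 0
4. q, 0
The negation has an open branch (countermodel exists).

No, not valid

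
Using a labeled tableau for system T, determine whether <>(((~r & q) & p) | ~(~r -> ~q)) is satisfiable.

Satisfiable (open branch found)

1. <>(((~r & q) & p) | ~(~r -> ~q)), w0
2. ((~r & q) & p) | ~(~r -> ~q), w1
3. ~(~r -> ~q), w1
4. ~r, w1
5. q, w1
Accessibility: w0Rw0, w0Rw1, w1Rw1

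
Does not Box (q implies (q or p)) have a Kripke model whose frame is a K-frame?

Unsatisfiable

1. not Box (q implies (q or p)), 0
2. not (q implies (q or p)), 1   [neg-Box-rule on 1: fresh world 1, 0R1]
3. q, 1   [neg-implies-rule on 2]
4. not (q or p), 1   [neg-implies-rule on 2]
5. not q, 1   [neg-or-rule on 4]
6. not p, 1   [neg-or-rule on 4]
Accessibility: 0R1
Branch closes: q and not q both at 1.
Every branch closes; the branch above is one of them.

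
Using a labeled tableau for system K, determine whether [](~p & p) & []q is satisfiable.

1. [](~p & p) & []q, 0
2. [](~p & p), 0
3. []q, 0

Satisfiable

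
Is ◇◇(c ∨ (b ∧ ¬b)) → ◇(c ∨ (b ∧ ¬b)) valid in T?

Tableau for the negation ¬(◇◇(c ∨ (b ∧ ¬b)) → ◇(c ∨ (b ∧ ¬b))):
1. ¬(◇◇(c ∨ (b ∧ ¬b)) → ◇(c ∨ (b ∧ ¬b))), 0
2. ◇◇(c ∨ (b ∧ ¬b)), 0
3. ¬◇(c ∨ (b ∧ ¬b)), 0
4. ¬(c ∨ (b ∧ ¬b)), 0
5. ¬c, 0
6. ¬(b ∧ ¬b), 0
7. b, 0
8. ◇(c ∨ (b ∧ ¬b)), 1
9. ¬(c ∨ (b ∧ ¬b)), 1
10. ¬c, 1
11. ¬(b ∧ ¬b), 1
12. b, 1
13. c ∨ (b ∧ ¬b), 2
14. c, 2
Accessibility: 0R0, 0R1, 1R1, 1R2, 2R2
The negation has an open branch (countermodel exists).

No, not valid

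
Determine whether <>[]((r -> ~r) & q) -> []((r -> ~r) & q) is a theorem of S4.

No, not valid

Tableau for the negation ~(<>[]((r -> ~r) & q) -> []((r -> ~r) & q)):
1. ~(<>[]((r -> ~r) & q) -> []((r -> ~r) & q)), 0
2. <>[]((r -> ~r) & q), 0
3. ~[]((r -> ~r) & q), 0
4. []((r -> ~r) & q), 1
5. (r -> ~r) & q, 1
6. r -> ~r, 1
7. q, 1
8. ~r, 1
9. ~((r -> ~r) & q), 2
10. ~q, 2
Accessibility: 0R0, 0R1, 0R2, 1R1, 2R2
The negation has an open branch (countermodel exists).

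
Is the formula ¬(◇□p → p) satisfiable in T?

Satisfiable (open branch found)

1. ¬(◇□p → p), w0
2. ◇□p, w0
3. ¬p, w0
4. □p, w1
5. p, w1
Accessibility: w0Rw0, w0Rw1, w1Rw1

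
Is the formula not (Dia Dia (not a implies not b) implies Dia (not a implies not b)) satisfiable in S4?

No, unsatisfiable

1. not (Dia Dia (not a implies not b) implies Dia (not a implies not b)), w0
2. Dia Dia (not a implies not b), w0
3. not Dia (not a implies not b), w0
4. not (not a implies not b), w0
5. not a, w0
6. b, w0
7. Dia (not a implies not b), w1
8. not (not a implies not b), w1
9. not a, w1
10. b, w1
11. not a implies not b, w2
12. not (not a implies not b), w2
13. not a, w2
14. b, w2
15. not b, w2
Accessibility: w0Rw0, w0Rw1, w0Rw2, w1Rw1, w1Rw2, w2Rw2
Branch closes: b and not b both at w2.
All branches of the tableau close; one closing branch shown above.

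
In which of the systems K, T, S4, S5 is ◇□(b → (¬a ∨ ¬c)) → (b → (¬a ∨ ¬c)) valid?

S5-tableau for the negation ¬(◇□(b → (¬a ∨ ¬c)) → (b → (¬a ∨ ¬c))):
1. ¬(◇□(b → (¬a ∨ ¬c)) → (b → (¬a ∨ ¬c))), 0
2. ◇□(b → (¬a ∨ ¬c)), 0
3. ¬(b → (¬a ∨ ¬c)), 0
4. b, 0
5. ¬(¬a ∨ ¬c), 0
6. a, 0
7. c, 0
8. □(b → (¬a ∨ ¬c)), 1
9. b → (¬a ∨ ¬c), 0
10. b → (¬a ∨ ¬c), 1
11. ¬a ∨ ¬c, 0
12. ¬a ∨ ¬c, 1
13. ¬c, 0
Accessibility: 0R0, 0R1, 1R0, 1R1
Branch closes: c and ¬c both at 0.
Every branch closes (one shown): valid in S5.
S4-tableau for the negation ¬(◇□(b → (¬a ∨ ¬c)) → (b → (¬a ∨ ¬c))):
1. ¬(◇□(b → (¬a ∨ ¬c)) → (b → (¬a ∨ ¬c))), 0
2. ◇□(b → (¬a ∨ ¬c)), 0
3. ¬(b → (¬a ∨ ¬c)), 0
4. b, 0
5. ¬(¬a ∨ ¬c), 0
6. a, 0
7. c, 0
8. □(b → (¬a ∨ ¬c)), 1
9. b → (¬a ∨ ¬c), 1
10. ¬a ∨ ¬c, 1
11. ¬c, 1
Accessibility: 0R0, 0R1, 1R1
Complete open branch: countermodel on an S4-frame, so not valid in S4, nor in K, T (the same frame is also a K-frame and a T-frame).

S5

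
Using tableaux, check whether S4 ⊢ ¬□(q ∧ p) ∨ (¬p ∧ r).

Tableau for the negation ¬(¬□(q ∧ p) ∨ (¬p ∧ r)):
1. ¬(¬□(q ∧ p) ∨ (¬p ∧ r)), 0
2. □(q ∧ p), 0
3. ¬(¬p ∧ r), 0
4. q ∧ p, 0
5. q, 0
6. p, 0
7. ¬r, 0
Accessibility: 0R0
The negation has an open branch (countermodel exists).

No, not valid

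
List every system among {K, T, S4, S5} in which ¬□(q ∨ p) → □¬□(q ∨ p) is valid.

S5

S5-tableau for the negation ¬(¬□(q ∨ p) → □¬□(q ∨ p)):
1. ¬(¬□(q ∨ p) → □¬□(q ∨ p)), w0
2. ¬□(q ∨ p), w0
3. ¬□¬□(q ∨ p), w0
4. ¬(q ∨ p), w1
5. ¬q, w1
6. ¬p, w1
7. □(q ∨ p), w2
8. q ∨ p, w0
9. q ∨ p, w1
10. q ∨ p, w2
11. p, w0
12. p, w1
Accessibility: w0Rw0, w0Rw1, w0Rw2, w1Rw0, w1Rw1, w1Rw2, w2Rw0, w2Rw1, w2Rw2
Branch closes: p and ¬p both at w1.
Every branch closes (one shown): valid in S5.
S4-tableau for the negation ¬(¬□(q ∨ p) → □¬□(q ∨ p)):
1. ¬(¬□(q ∨ p) → □¬□(q ∨ p)), w0
2. ¬□(q ∨ p), w0
3. ¬□¬□(q ∨ p), w0
4. ¬(q ∨ p), w1
5. ¬q, w1
6. ¬p, w1
7. □(q ∨ p), w2
8. q ∨ p, w2
9. p, w2
Accessibility: w0Rw0, w0Rw1, w0Rw2, w1Rw1, w2Rw2
Complete open branch: countermodel on an S4-frame, so not valid in S4, nor in K, T (the same frame is also a K-frame and a T-frame).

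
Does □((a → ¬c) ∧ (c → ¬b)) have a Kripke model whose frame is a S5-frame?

Yes, satisfiable

1. □((a → ¬c) ∧ (c → ¬b)), w0
2. (a → ¬c) ∧ (c → ¬b), w0
3. a → ¬c, w0
4. c → ¬b, w0
5. ¬c, w0
6. ¬b, w0
Accessibility: w0Rw0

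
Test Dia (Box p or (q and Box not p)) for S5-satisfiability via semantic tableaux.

Yes, satisfiable

1. Dia (Box p or (q and Box not p)), u
2. Box p or (q and Box not p), v
3. q and Box not p, v
4. q, v
5. Box not p, v
6. not p, u
7. not p, v
Accessibility: uRu, uRv, vRu, vRv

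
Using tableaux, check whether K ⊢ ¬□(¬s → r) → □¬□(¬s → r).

Tableau for the negation ¬(¬□(¬s → r) → □¬□(¬s → r)):
1. ¬(¬□(¬s → r) → □¬□(¬s → r)), w0
2. ¬□(¬s → r), w0
3. ¬□¬□(¬s → r), w0
4. ¬(¬s → r), w1
5. ¬s, w1
6. ¬r, w1
7. □(¬s → r), w2
Accessibility: w0Rw1, w0Rw2
The negation has an open branch (countermodel exists).

Invalid (countermodel exists)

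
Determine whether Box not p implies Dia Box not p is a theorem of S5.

Tableau for the negation not (Box not p implies Dia Box not p):
1. not (Box not p implies Dia Box not p), 0
2. Box not p, 0
3. not Dia Box not p, 0
4. not p, 0
5. not Box not p, 0
6. p, 1
7. not p, 1
Accessibility: 0R0, 0R1, 1R0, 1R1
Branch closes: p and not p both at 1.
Every branch of the negation's tableau closes; the branch above is one of them.

Valid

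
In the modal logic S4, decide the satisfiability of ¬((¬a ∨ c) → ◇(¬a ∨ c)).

1. ¬((¬a ∨ c) → ◇(¬a ∨ c)), 0
2. ¬a ∨ c, 0   [¬→-rule on 1]
3. ¬◇(¬a ∨ c), 0   [¬→-rule on 1]
4. ¬(¬a ∨ c), 0   [¬◇-rule on 3 via 0R0]
5. a, 0   [¬∨-rule on 4]
6. ¬c, 0   [¬∨-rule on 4]
7. c, 0   [∨-rule on 2 (branches; this branch)]
Accessibility: 0R0
Branch closes: c and ¬c both at 0.
Every branch closes; the branch above is one of them.

Unsatisfiable (every branch closes)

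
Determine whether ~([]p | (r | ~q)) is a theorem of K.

Tableau for the negation []p | (r | ~q):
1. []p | (r | ~q), w0
2. r | ~q, w0
3. ~q, w0
The negation has an open branch (countermodel exists).

Not valid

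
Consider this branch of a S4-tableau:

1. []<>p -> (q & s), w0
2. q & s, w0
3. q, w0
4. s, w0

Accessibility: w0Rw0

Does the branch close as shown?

Open

No atom appears with both signs at the same world.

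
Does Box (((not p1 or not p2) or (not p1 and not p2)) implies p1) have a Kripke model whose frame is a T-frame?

1. Box (((not p1 or not p2) or (not p1 and not p2)) implies p1), w0
2. ((not p1 or not p2) or (not p1 and not p2)) implies p1, w0
3. p1, w0
Accessibility: w0Rw0

Satisfiable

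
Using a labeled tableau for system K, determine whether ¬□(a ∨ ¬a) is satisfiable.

1. ¬□(a ∨ ¬a), 0
2. ¬(a ∨ ¬a), 1
3. ¬a, 1
4. a, 1
Accessibility: 0R1
Branch closes: a and ¬a both at 1.
(One branch shown.) All branches close.

Unsatisfiable (every branch closes)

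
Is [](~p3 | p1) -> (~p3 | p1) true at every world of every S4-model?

Valid in S4

Tableau for the negation ~([](~p3 | p1) -> (~p3 | p1)):
1. ~([](~p3 | p1) -> (~p3 | p1)), w0
2. [](~p3 | p1), w0
3. ~(~p3 | p1), w0
4. p3, w0
5. ~p1, w0
6. ~p3 | p1, w0
7. p1, w0
Accessibility: w0Rw0
Branch closes: p1 and ~p1 both at w0.
Every branch of the negation's tableau closes; the branch above is one of them.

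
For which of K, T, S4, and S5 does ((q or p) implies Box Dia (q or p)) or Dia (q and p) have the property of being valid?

S4-tableau for the negation not (((q or p) implies Box Dia (q or p)) or Dia (q and p)):
1. not (((q or p) implies Box Dia (q or p)) or Dia (q and p)), 0
2. not ((q or p) implies Box Dia (q or p)), 0
3. not Dia (q and p), 0
4. q or p, 0
5. not Box Dia (q or p), 0
6. not (q and p), 0
7. p, 0
8. not q, 0
9. not Dia (q or p), 1
10. not (q and p), 1
11. not (q or p), 1
12. not q, 1
13. not p, 1
Accessibility: 0R0, 0R1, 1R1
Complete open branch: countermodel on an S4-frame, so not valid in S4, nor in K, T (the same frame is also a K-frame and a T-frame).
S5-tableau for the negation not (((q or p) implies Box Dia (q or p)) or Dia (q and p)):
1. not (((q or p) implies Box Dia (q or p)) or Dia (q and p)), 0
2. not ((q or p) implies Box Dia (q or p)), 0
3. not Dia (q and p), 0
4. q or p, 0
5. not Box Dia (q or p), 0
6. not (q and p), 0
7. p, 0
8. not q, 0
9. not Dia (q or p), 1
10. not (q and p), 1
11. not (q or p), 0
12. not p, 0
Accessibility: 0R0, 0R1, 1R0, 1R1
Branch closes: p and not p both at 0.
Every branch closes (one shown): valid in S5.

S5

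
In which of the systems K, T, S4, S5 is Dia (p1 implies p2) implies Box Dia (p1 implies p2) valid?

S5

S4-tableau for the negation not (Dia (p1 implies p2) implies Box Dia (p1 implies p2)):
1. not (Dia (p1 implies p2) implies Box Dia (p1 implies p2)), w0
2. Dia (p1 implies p2), w0   [neg-implies-rule on 1]
3. not Box Dia (p1 implies p2), w0   [neg-implies-rule on 1]
4. p1 implies p2, w1   [Dia-rule on 2: fresh world w1, w0Rw1]
5. p2, w1   [implies-rule on 4 (branches; this branch)]
6. not Dia (p1 implies p2), w2   [neg-Box-rule on 3: fresh world w2, w0Rw2]
7. not (p1 implies p2), w2   [neg-Dia-rule on 6 via w2Rw2]
8. p1, w2   [neg-implies-rule on 7]
9. not p2, w2   [neg-implies-rule on 7]
Accessibility: w0Rw0, w0Rw1, w0Rw2, w1Rw1, w2Rw2
Complete open branch: countermodel on an S4-frame, so not valid in S4, nor in K, T (the same frame is also a K-frame and a T-frame).
S5-tableau for the negation not (Dia (p1 implies p2) implies Box Dia (p1 implies p2)):
1. not (Dia (p1 implies p2) implies Box Dia (p1 implies p2)), w0
2. Dia (p1 implies p2), w0   [neg-implies-rule on 1]
3. not Box Dia (p1 implies p2), w0   [neg-implies-rule on 1]
4. p1 implies p2, w1   [Dia-rule on 2: fresh world w1, w0Rw1]
5. p2, w1   [implies-rule on 4 (branches; this branch)]
6. not Dia (p1 implies p2), w2   [neg-Box-rule on 3: fresh world w2, w0Rw2]
7. not (p1 implies p2), w0   [neg-Dia-rule on 6 via w2Rw0]
8. p1, w0   [neg-implies-rule on 7]
9. not p2, w0   [neg-implies-rule on 7]
10. not (p1 implies p2), w1   [neg-Dia-rule on 6 via w2Rw1]
11. p1, w1   [neg-implies-rule on 10]
12. not p2, w1   [neg-implies-rule on 10]
Accessibility: w0Rw0, w0Rw1, w0Rw2, w1Rw0, w1Rw1, w1Rw2, w2Rw0, w2Rw1, w2Rw2
Branch closes: p2 and not p2 both at w1.
Every branch closes (one shown): valid in S5.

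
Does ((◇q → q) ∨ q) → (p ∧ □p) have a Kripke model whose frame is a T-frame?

Yes, satisfiable

1. ((◇q → q) ∨ q) → (p ∧ □p), u
2. p ∧ □p, u
3. p, u
4. □p, u
Accessibility: uRu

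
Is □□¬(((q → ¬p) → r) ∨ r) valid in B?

Tableau for the negation ¬□□¬(((q → ¬p) → r) ∨ r):
1. ¬□□¬(((q → ¬p) → r) ∨ r), w0
2. ¬□¬(((q → ¬p) → r) ∨ r), w1
3. ((q → ¬p) → r) ∨ r, w2
4. r, w2
Accessibility: w0Rw0, w0Rw1, w1Rw0, w1Rw1, w1Rw2, w2Rw1, w2Rw2
The negation has an open branch (countermodel exists).

Invalid (countermodel exists)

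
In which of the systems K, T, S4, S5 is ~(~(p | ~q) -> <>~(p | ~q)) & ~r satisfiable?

K-tableau for the formula:
1. ~(~(p | ~q) -> <>~(p | ~q)) & ~r, 0
2. ~(~(p | ~q) -> <>~(p | ~q)), 0   [&-rule on 1]
3. ~r, 0   [&-rule on 1]
4. ~(p | ~q), 0   [~->-rule on 2]
5. ~<>~(p | ~q), 0   [~->-rule on 2]
6. ~p, 0   [~|-rule on 4]
7. q, 0   [~|-rule on 4]
Complete open branch: satisfiable in K.
T-tableau for the formula:
1. ~(~(p | ~q) -> <>~(p | ~q)) & ~r, 0
2. ~(~(p | ~q) -> <>~(p | ~q)), 0   [&-rule on 1]
3. ~r, 0   [&-rule on 1]
4. ~(p | ~q), 0   [~->-rule on 2]
5. ~<>~(p | ~q), 0   [~->-rule on 2]
6. ~p, 0   [~|-rule on 4]
7. q, 0   [~|-rule on 4]
8. p | ~q, 0   [~<>-rule on 5 via 0R0]
9. ~q, 0   [|-rule on 8 (branches; this branch)]
Accessibility: 0R0
Branch closes: q and ~q both at 0.
Every branch closes (one shown): unsatisfiable in T, hence also in S4, S5 (every S4/S5-frame is a T-frame).

K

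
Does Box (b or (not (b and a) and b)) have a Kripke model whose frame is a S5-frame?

Satisfiable

1. Box (b or (not (b and a) and b)), u
2. b or (not (b and a) and b), u
3. not (b and a) and b, u
4. not (b and a), u
5. b, u
6. not a, u
Accessibility: uRu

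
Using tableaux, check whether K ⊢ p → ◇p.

No, not valid

Tableau for the negation ¬(p → ◇p):
1. ¬(p → ◇p), w0
2. p, w0   [¬→-rule on 1]
3. ¬◇p, w0   [¬→-rule on 1]
The negation has an open branch (countermodel exists).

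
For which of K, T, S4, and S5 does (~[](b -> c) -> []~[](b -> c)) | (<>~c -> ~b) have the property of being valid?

S4-tableau for the negation ~((~[](b -> c) -> []~[](b -> c)) | (<>~c -> ~b)):
1. ~((~[](b -> c) -> []~[](b -> c)) | (<>~c -> ~b)), 0
2. ~(~[](b -> c) -> []~[](b -> c)), 0
3. ~(<>~c -> ~b), 0
4. ~[](b -> c), 0
5. ~[]~[](b -> c), 0
6. <>~c, 0
7. b, 0
8. ~(b -> c), 1
9. b, 1
10. ~c, 1
11. [](b -> c), 2
12. b -> c, 2
13. c, 2
14. ~c, 3
Accessibility: 0R0, 0R1, 0R2, 0R3, 1R1, 2R2, 3R3
Complete open branch: countermodel on an S4-frame, so not valid in S4, nor in K, T (the same frame is also a K-frame and a T-frame).
S5-tableau for the negation ~((~[](b -> c) -> []~[](b -> c)) | (<>~c -> ~b)):
1. ~((~[](b -> c) -> []~[](b -> c)) | (<>~c -> ~b)), 0
2. ~(~[](b -> c) -> []~[](b -> c)), 0
3. ~(<>~c -> ~b), 0
4. ~[](b -> c), 0
5. ~[]~[](b -> c), 0
6. <>~c, 0
7. b, 0
8. ~(b -> c), 1
9. b, 1
10. ~c, 1
11. [](b -> c), 2
12. b -> c, 0
13. b -> c, 1
14. b -> c, 2
15. c, 0
16. c, 1
Accessibility: 0R0, 0R1, 0R2, 1R0, 1R1, 1R2, 2R0, 2R1, 2R2
Branch closes: c and ~c both at 1.
Every branch closes (one shown): valid in S5.

S5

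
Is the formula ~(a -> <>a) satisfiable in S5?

1. ~(a -> <>a), u
2. a, u
3. ~<>a, u
4. ~a, u
Accessibility: uRu
Branch closes: a and ~a both at u.
Every branch closes; the branch above is one of them.

Unsatisfiable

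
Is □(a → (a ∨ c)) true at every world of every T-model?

Tableau for the negation ¬□(a → (a ∨ c)):
1. ¬□(a → (a ∨ c)), w0
2. ¬(a → (a ∨ c)), w1   [¬□-rule on 1: fresh world w1, w0Rw1]
3. a, w1   [¬→-rule on 2]
4. ¬(a ∨ c), w1   [¬→-rule on 2]
5. ¬a, w1   [¬∨-rule on 4]
6. ¬c, w1   [¬∨-rule on 4]
Accessibility: w0Rw0, w0Rw1, w1Rw1
Branch closes: a and ¬a both at w1.
Every branch of the negation's tableau closes; the branch above is one of them.

Valid in T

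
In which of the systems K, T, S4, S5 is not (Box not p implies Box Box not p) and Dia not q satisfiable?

S4-tableau for the formula:
1. not (Box not p implies Box Box not p) and Dia not q, 0
2. not (Box not p implies Box Box not p), 0
3. Dia not q, 0
4. Box not p, 0
5. not Box Box not p, 0
6. not p, 0
7. not q, 1
8. not p, 1
9. not Box not p, 2
10. not p, 2
11. p, 3
12. not p, 3
Accessibility: 0R0, 0R1, 0R2, 0R3, 1R1, 2R2, 2R3, 3R3
Branch closes: p and not p both at 3.
Every branch closes (one shown): unsatisfiable in S4, hence also in S5 (every S5-frame is an S4-frame).
T-tableau for the formula:
1. not (Box not p implies Box Box not p) and Dia not q, 0
2. not (Box not p implies Box Box not p), 0
3. Dia not q, 0
4. Box not p, 0
5. not Box Box not p, 0
6. not p, 0
7. not q, 1
8. not p, 1
9. not Box not p, 2
10. not p, 2
11. p, 3
Accessibility: 0R0, 0R1, 0R2, 1R1, 2R2, 2R3, 3R3
Complete open branch: satisfiable in T, hence also in K (this T-model is also a K-model).

K, T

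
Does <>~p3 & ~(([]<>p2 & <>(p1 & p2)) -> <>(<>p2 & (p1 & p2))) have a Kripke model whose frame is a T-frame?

1. <>~p3 & ~(([]<>p2 & <>(p1 & p2)) -> <>(<>p2 & (p1 & p2))), w0
2. <>~p3, w0   [&-rule on 1]
3. ~(([]<>p2 & <>(p1 & p2)) -> <>(<>p2 & (p1 & p2))), w0   [&-rule on 1]
4. []<>p2 & <>(p1 & p2), w0   [~->-rule on 3]
5. ~<>(<>p2 & (p1 & p2)), w0   [~->-rule on 3]
6. []<>p2, w0   [&-rule on 4]
7. <>(p1 & p2), w0   [&-rule on 4]
8. ~(<>p2 & (p1 & p2)), w0   [~<>-rule on 5 via w0Rw0]
9. <>p2, w0   [[]-rule on 6 via w0Rw0]
10. ~(p1 & p2), w0   [~&-rule on 8 (branches; this branch)]
11. ~p2, w0   [~&-rule on 10 (branches; this branch)]
12. ~p3, w1   [<>-rule on 2: fresh world w1, w0Rw1]
13. ~(<>p2 & (p1 & p2)), w1   [~<>-rule on 5 via w0Rw1]
14. <>p2, w1   [[]-rule on 6 via w0Rw1]
15. ~(p1 & p2), w1   [~&-rule on 13 (branches; this branch)]
16. ~p2, w1   [~&-rule on 15 (branches; this branch)]
17. p1 & p2, w2   [<>-rule on 7: fresh world w2, w0Rw2]
18. p1, w2   [&-rule on 17]
19. p2, w2   [&-rule on 17]
20. ~(<>p2 & (p1 & p2)), w2   [~<>-rule on 5 via w0Rw2]
21. <>p2, w2   [[]-rule on 6 via w0Rw2]
22. ~(p1 & p2), w2   [~&-rule on 20 (branches; this branch)]
23. ~p2, w2   [~&-rule on 22 (branches; this branch)]
Accessibility: w0Rw0, w0Rw1, w0Rw2, w1Rw1, w2Rw2
Branch closes: p2 and ~p2 both at w2.
Every branch closes; the branch above is one of them.

Unsatisfiable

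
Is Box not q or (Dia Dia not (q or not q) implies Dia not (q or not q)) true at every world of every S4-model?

Valid in S4

Tableau for the negation not (Box not q or (Dia Dia not (q or not q) implies Dia not (q or not q))):
1. not (Box not q or (Dia Dia not (q or not q) implies Dia not (q or not q))), u
2. not Box not q, u
3. not (Dia Dia not (q or not q) implies Dia not (q or not q)), u
4. Dia Dia not (q or not q), u
5. not Dia not (q or not q), u
6. q or not q, u
7. not q, u
8. q, v
9. q or not q, v
10. Dia not (q or not q), w
11. q or not q, w
12. not q, w
13. not (q or not q), x
14. not q, x
15. q, x
Accessibility: uRu, uRv, uRw, uRx, vRv, wRw, wRx, xRx
Branch closes: q and not q both at x.
All branches of the negation close; one closing branch shown above.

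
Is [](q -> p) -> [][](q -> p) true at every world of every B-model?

No, not valid

Tableau for the negation ~([](q -> p) -> [][](q -> p)):
1. ~([](q -> p) -> [][](q -> p)), u
2. [](q -> p), u   [~->-rule on 1]
3. ~[][](q -> p), u   [~->-rule on 1]
4. q -> p, u   [[]-rule on 2 via uRu]
5. p, u   [->-rule on 4 (branches; this branch)]
6. ~[](q -> p), v   [~[]-rule on 3: fresh world v, uRv]
7. q -> p, v   [[]-rule on 2 via uRv]
8. p, v   [->-rule on 7 (branches; this branch)]
9. ~(q -> p), w   [~[]-rule on 6: fresh world w, vRw]
10. q, w   [~->-rule on 9]
11. ~p, w   [~->-rule on 9]
Accessibility: uRu, uRv, vRu, vRv, vRw, wRv, wRw
The negation has an open branch (countermodel exists).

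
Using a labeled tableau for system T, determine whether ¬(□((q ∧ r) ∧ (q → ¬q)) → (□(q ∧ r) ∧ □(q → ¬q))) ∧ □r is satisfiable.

1. ¬(□((q ∧ r) ∧ (q → ¬q)) → (□(q ∧ r) ∧ □(q → ¬q))) ∧ □r, u
2. ¬(□((q ∧ r) ∧ (q → ¬q)) → (□(q ∧ r) ∧ □(q → ¬q))), u
3. □r, u
4. □((q ∧ r) ∧ (q → ¬q)), u
5. ¬(□(q ∧ r) ∧ □(q → ¬q)), u
6. r, u
7. (q ∧ r) ∧ (q → ¬q), u
8. q ∧ r, u
9. q → ¬q, u
10. q, u
11. ¬□(q → ¬q), u
12. ¬q, u
Accessibility: uRu
Branch closes: q and ¬q both at u.
(One branch shown.) All branches close.

Unsatisfiable (every branch closes)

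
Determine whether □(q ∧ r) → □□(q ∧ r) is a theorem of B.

Tableau for the negation ¬(□(q ∧ r) → □□(q ∧ r)):
1. ¬(□(q ∧ r) → □□(q ∧ r)), 0
2. □(q ∧ r), 0
3. ¬□□(q ∧ r), 0
4. q ∧ r, 0
5. q, 0
6. r, 0
7. ¬□(q ∧ r), 1
8. q ∧ r, 1
9. q, 1
10. r, 1
11. ¬(q ∧ r), 2
12. ¬r, 2
Accessibility: 0R0, 0R1, 1R0, 1R1, 1R2, 2R1, 2R2
The negation has an open branch (countermodel exists).

Invalid (countermodel exists)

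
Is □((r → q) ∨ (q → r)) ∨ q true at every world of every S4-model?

Tableau for the negation ¬(□((r → q) ∨ (q → r)) ∨ q):
1. ¬(□((r → q) ∨ (q → r)) ∨ q), 0
2. ¬□((r → q) ∨ (q → r)), 0
3. ¬q, 0
4. ¬((r → q) ∨ (q → r)), 1
5. ¬(r → q), 1
6. ¬(q → r), 1
7. r, 1
8. ¬q, 1
9. q, 1
10. ¬r, 1
Accessibility: 0R0, 0R1, 1R1
Branch closes: q and ¬q both at 1.
All branches of the negation close; one closing branch shown above.

Valid in S4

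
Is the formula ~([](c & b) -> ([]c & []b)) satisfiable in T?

1. ~([](c & b) -> ([]c & []b)), w0
2. [](c & b), w0   [~->-rule on 1]
3. ~([]c & []b), w0   [~->-rule on 1]
4. c & b, w0   [[]-rule on 2 via w0Rw0]
5. c, w0   [&-rule on 4]
6. b, w0   [&-rule on 4]
7. ~[]b, w0   [~&-rule on 3 (branches; this branch)]
8. ~b, w1   [~[]-rule on 7: fresh world w1, w0Rw1]
9. c & b, w1   [[]-rule on 2 via w0Rw1]
10. c, w1   [&-rule on 9]
11. b, w1   [&-rule on 9]
Accessibility: w0Rw0, w0Rw1, w1Rw1
Branch closes: b and ~b both at w1.
Every branch closes; the branch above is one of them.

No, unsatisfiable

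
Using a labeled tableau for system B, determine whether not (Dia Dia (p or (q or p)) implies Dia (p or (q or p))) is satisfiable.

1. not (Dia Dia (p or (q or p)) implies Dia (p or (q or p))), w0
2. Dia Dia (p or (q or p)), w0
3. not Dia (p or (q or p)), w0
4. not (p or (q or p)), w0
5. not p, w0
6. not (q or p), w0
7. not q, w0
8. Dia (p or (q or p)), w1
9. not (p or (q or p)), w1
10. not p, w1
11. not (q or p), w1
12. not q, w1
13. p or (q or p), w2
14. q or p, w2
15. p, w2
Accessibility: w0Rw0, w0Rw1, w1Rw0, w1Rw1, w1Rw2, w2Rw1, w2Rw2

Yes, satisfiable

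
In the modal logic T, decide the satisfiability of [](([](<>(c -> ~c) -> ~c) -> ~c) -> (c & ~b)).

Yes, satisfiable

1. [](([](<>(c -> ~c) -> ~c) -> ~c) -> (c & ~b)), 0
2. ([](<>(c -> ~c) -> ~c) -> ~c) -> (c & ~b), 0
3. c & ~b, 0
4. c, 0
5. ~b, 0
Accessibility: 0R0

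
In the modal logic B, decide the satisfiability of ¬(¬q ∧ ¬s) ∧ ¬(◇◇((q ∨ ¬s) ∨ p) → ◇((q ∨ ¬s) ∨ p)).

Satisfiable (open branch found)

1. ¬(¬q ∧ ¬s) ∧ ¬(◇◇((q ∨ ¬s) ∨ p) → ◇((q ∨ ¬s) ∨ p)), u
2. ¬(¬q ∧ ¬s), u
3. ¬(◇◇((q ∨ ¬s) ∨ p) → ◇((q ∨ ¬s) ∨ p)), u
4. ◇◇((q ∨ ¬s) ∨ p), u
5. ¬◇((q ∨ ¬s) ∨ p), u
6. ¬((q ∨ ¬s) ∨ p), u
7. ¬(q ∨ ¬s), u
8. ¬p, u
9. ¬q, u
10. s, u
11. ◇((q ∨ ¬s) ∨ p), v
12. ¬((q ∨ ¬s) ∨ p), v
13. ¬(q ∨ ¬s), v
14. ¬p, v
15. ¬q, v
16. s, v
17. (q ∨ ¬s) ∨ p, w
18. p, w
Accessibility: uRu, uRv, vRu, vRv, vRw, wRv, wRw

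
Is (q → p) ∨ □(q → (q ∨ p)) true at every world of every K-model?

Valid

Tableau for the negation ¬((q → p) ∨ □(q → (q ∨ p))):
1. ¬((q → p) ∨ □(q → (q ∨ p))), 0
2. ¬(q → p), 0
3. ¬□(q → (q ∨ p)), 0
4. q, 0
5. ¬p, 0
6. ¬(q → (q ∨ p)), 1
7. q, 1
8. ¬(q ∨ p), 1
9. ¬q, 1
10. ¬p, 1
Accessibility: 0R1
Branch closes: q and ¬q both at 1.
All branches of the negation close; one closing branch shown above.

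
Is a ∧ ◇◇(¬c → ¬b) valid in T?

Tableau for the negation ¬(a ∧ ◇◇(¬c → ¬b)):
1. ¬(a ∧ ◇◇(¬c → ¬b)), u
2. ¬◇◇(¬c → ¬b), u   [¬∧-rule on 1 (branches; this branch)]
3. ¬◇(¬c → ¬b), u   [¬◇-rule on 2 via uRu]
4. ¬(¬c → ¬b), u   [¬◇-rule on 3 via uRu]
5. ¬c, u   [¬→-rule on 4]
6. b, u   [¬→-rule on 4]
Accessibility: uRu
The negation has an open branch (countermodel exists).

Not valid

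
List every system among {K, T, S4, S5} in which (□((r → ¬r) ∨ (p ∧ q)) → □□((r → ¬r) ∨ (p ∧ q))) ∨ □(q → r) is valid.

T-tableau for the negation ¬((□((r → ¬r) ∨ (p ∧ q)) → □□((r → ¬r) ∨ (p ∧ q))) ∨ □(q → r)):
1. ¬((□((r → ¬r) ∨ (p ∧ q)) → □□((r → ¬r) ∨ (p ∧ q))) ∨ □(q → r)), w0
2. ¬(□((r → ¬r) ∨ (p ∧ q)) → □□((r → ¬r) ∨ (p ∧ q))), w0
3. ¬□(q → r), w0
4. □((r → ¬r) ∨ (p ∧ q)), w0
5. ¬□□((r → ¬r) ∨ (p ∧ q)), w0
6. (r → ¬r) ∨ (p ∧ q), w0
7. p ∧ q, w0
8. p, w0
9. q, w0
10. ¬(q → r), w1
11. q, w1
12. ¬r, w1
13. (r → ¬r) ∨ (p ∧ q), w1
14. p ∧ q, w1
15. p, w1
16. ¬□((r → ¬r) ∨ (p ∧ q)), w2
17. (r → ¬r) ∨ (p ∧ q), w2
18. p ∧ q, w2
19. p, w2
20. q, w2
21. ¬((r → ¬r) ∨ (p ∧ q)), w3
22. ¬(r → ¬r), w3
23. ¬(p ∧ q), w3
24. r, w3
25. ¬q, w3
Accessibility: w0Rw0, w0Rw1, w0Rw2, w1Rw1, w2Rw2, w2Rw3, w3Rw3
Complete open branch: countermodel on a T-frame, so not valid in T, nor in K (the same frame is also a K-frame).
S4-tableau for the negation ¬((□((r → ¬r) ∨ (p ∧ q)) → □□((r → ¬r) ∨ (p ∧ q))) ∨ □(q → r)):
1. ¬((□((r → ¬r) ∨ (p ∧ q)) → □□((r → ¬r) ∨ (p ∧ q))) ∨ □(q → r)), w0
2. ¬(□((r → ¬r) ∨ (p ∧ q)) → □□((r → ¬r) ∨ (p ∧ q))), w0
3. ¬□(q → r), w0
4. □((r → ¬r) ∨ (p ∧ q)), w0
5. ¬□□((r → ¬r) ∨ (p ∧ q)), w0
6. (r → ¬r) ∨ (p ∧ q), w0
7. p ∧ q, w0
8. p, w0
9. q, w0
10. ¬(q → r), w1
11. q, w1
12. ¬r, w1
13. (r → ¬r) ∨ (p ∧ q), w1
14. p ∧ q, w1
15. p, w1
16. ¬□((r → ¬r) ∨ (p ∧ q)), w2
17. (r → ¬r) ∨ (p ∧ q), w2
18. p ∧ q, w2
19. p, w2
20. q, w2
21. ¬((r → ¬r) ∨ (p ∧ q)), w3
22. ¬(r → ¬r), w3
23. ¬(p ∧ q), w3
24. r, w3
25. (r → ¬r) ∨ (p ∧ q), w3
26. ¬q, w3
27. p ∧ q, w3
28. p, w3
29. q, w3
Accessibility: w0Rw0, w0Rw1, w0Rw2, w0Rw3, w1Rw1, w2Rw2, w2Rw3, w3Rw3
Branch closes: q and ¬q both at w3.
Every branch closes (one shown): valid in S4, hence also in S5 (every theorem of S4 is a theorem of S5).

S4, S5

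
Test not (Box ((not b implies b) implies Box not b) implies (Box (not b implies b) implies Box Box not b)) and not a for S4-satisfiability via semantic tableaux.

Unsatisfiable (every branch closes)

1. not (Box ((not b implies b) implies Box not b) implies (Box (not b implies b) implies Box Box not b)) and not a, 0
2. not (Box ((not b implies b) implies Box not b) implies (Box (not b implies b) implies Box Box not b)), 0   [and-rule on 1]
3. not a, 0   [and-rule on 1]
4. Box ((not b implies b) implies Box not b), 0   [neg-implies-rule on 2]
5. not (Box (not b implies b) implies Box Box not b), 0   [neg-implies-rule on 2]
6. Box (not b implies b), 0   [neg-implies-rule on 5]
7. not Box Box not b, 0   [neg-implies-rule on 5]
8. (not b implies b) implies Box not b, 0   [Box-rule on 4 via 0R0]
9. not b implies b, 0   [Box-rule on 6 via 0R0]
10. Box not b, 0   [implies-rule on 8 (branches; this branch)]
11. not b, 0   [Box-rule on 10 via 0R0]
12. b, 0   [implies-rule on 9 (branches; this branch)]
Accessibility: 0R0
Branch closes: b and not b both at 0.
All branches of the tableau close; one closing branch shown above.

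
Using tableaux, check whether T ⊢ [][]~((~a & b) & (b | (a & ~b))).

No, not valid

Tableau for the negation ~[][]~((~a & b) & (b | (a & ~b))):
1. ~[][]~((~a & b) & (b | (a & ~b))), w0
2. ~[]~((~a & b) & (b | (a & ~b))), w1
3. (~a & b) & (b | (a & ~b)), w2
4. ~a & b, w2
5. b | (a & ~b), w2
6. ~a, w2
7. b, w2
Accessibility: w0Rw0, w0Rw1, w1Rw1, w1Rw2, w2Rw2
The negation has an open branch (countermodel exists).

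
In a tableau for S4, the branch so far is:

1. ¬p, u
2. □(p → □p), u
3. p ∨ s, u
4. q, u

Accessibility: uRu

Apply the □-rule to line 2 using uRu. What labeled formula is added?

p → □p, u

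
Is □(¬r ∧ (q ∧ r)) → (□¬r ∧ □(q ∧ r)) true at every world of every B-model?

Valid

Tableau for the negation ¬(□(¬r ∧ (q ∧ r)) → (□¬r ∧ □(q ∧ r))):
1. ¬(□(¬r ∧ (q ∧ r)) → (□¬r ∧ □(q ∧ r))), 0
2. □(¬r ∧ (q ∧ r)), 0   [¬→-rule on 1]
3. ¬(□¬r ∧ □(q ∧ r)), 0   [¬→-rule on 1]
4. ¬r ∧ (q ∧ r), 0   [□-rule on 2 via 0R0]
5. ¬r, 0   [∧-rule on 4]
6. q ∧ r, 0   [∧-rule on 4]
7. q, 0   [∧-rule on 6]
8. r, 0   [∧-rule on 6]
Accessibility: 0R0
Branch closes: r and ¬r both at 0.
Every branch of the negation's tableau closes; the branch above is one of them.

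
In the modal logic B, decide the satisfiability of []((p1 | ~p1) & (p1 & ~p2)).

1. []((p1 | ~p1) & (p1 & ~p2)), 0
2. (p1 | ~p1) & (p1 & ~p2), 0
3. p1 | ~p1, 0
4. p1 & ~p2, 0
5. p1, 0
6. ~p2, 0
Accessibility: 0R0

Satisfiable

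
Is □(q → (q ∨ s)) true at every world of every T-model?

Valid

Tableau for the negation ¬□(q → (q ∨ s)):
1. ¬□(q → (q ∨ s)), u
2. ¬(q → (q ∨ s)), v
3. q, v
4. ¬(q ∨ s), v
5. ¬q, v
6. ¬s, v
Accessibility: uRu, uRv, vRv
Branch closes: q and ¬q both at v.
All branches of the negation close; one closing branch shown above.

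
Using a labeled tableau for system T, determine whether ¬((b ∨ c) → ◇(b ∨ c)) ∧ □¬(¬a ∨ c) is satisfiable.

1. ¬((b ∨ c) → ◇(b ∨ c)) ∧ □¬(¬a ∨ c), 0
2. ¬((b ∨ c) → ◇(b ∨ c)), 0
3. □¬(¬a ∨ c), 0
4. b ∨ c, 0
5. ¬◇(b ∨ c), 0
6. ¬(¬a ∨ c), 0
7. a, 0
8. ¬c, 0
9. ¬(b ∨ c), 0
10. ¬b, 0
11. c, 0
Accessibility: 0R0
Branch closes: c and ¬c both at 0.
All branches of the tableau close; one closing branch shown above.

No, unsatisfiable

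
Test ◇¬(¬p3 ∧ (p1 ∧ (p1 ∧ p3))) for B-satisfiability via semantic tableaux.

1. ◇¬(¬p3 ∧ (p1 ∧ (p1 ∧ p3))), 0
2. ¬(¬p3 ∧ (p1 ∧ (p1 ∧ p3))), 1
3. ¬(p1 ∧ (p1 ∧ p3)), 1
4. ¬(p1 ∧ p3), 1
5. ¬p3, 1
Accessibility: 0R0, 0R1, 1R0, 1R1

Satisfiable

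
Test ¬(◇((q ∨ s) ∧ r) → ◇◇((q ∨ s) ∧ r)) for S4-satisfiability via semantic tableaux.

Unsatisfiable (every branch closes)

1. ¬(◇((q ∨ s) ∧ r) → ◇◇((q ∨ s) ∧ r)), u
2. ◇((q ∨ s) ∧ r), u   [¬→-rule on 1]
3. ¬◇◇((q ∨ s) ∧ r), u   [¬→-rule on 1]
4. ¬◇((q ∨ s) ∧ r), u   [¬◇-rule on 3 via uRu]
5. ¬((q ∨ s) ∧ r), u   [¬◇-rule on 4 via uRu]
6. ¬(q ∨ s), u   [¬∧-rule on 5 (branches; this branch)]
7. ¬q, u   [¬∨-rule on 6]
8. ¬s, u   [¬∨-rule on 6]
9. (q ∨ s) ∧ r, v   [◇-rule on 2: fresh world v, uRv]
10. q ∨ s, v   [∧-rule on 9]
11. r, v   [∧-rule on 9]
12. ¬◇((q ∨ s) ∧ r), v   [¬◇-rule on 3 via uRv]
13. ¬((q ∨ s) ∧ r), v   [¬◇-rule on 4 via uRv]
14. s, v   [∨-rule on 10 (branches; this branch)]
15. ¬(q ∨ s), v   [¬∧-rule on 13 (branches; this branch)]
16. ¬q, v   [¬∨-rule on 15]
17. ¬s, v   [¬∨-rule on 15]
Accessibility: uRu, uRv, vRv
Branch closes: s and ¬s both at v.
Every branch closes; the branch above is one of them.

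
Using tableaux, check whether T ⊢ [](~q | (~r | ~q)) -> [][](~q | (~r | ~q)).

Tableau for the negation ~([](~q | (~r | ~q)) -> [][](~q | (~r | ~q))):
1. ~([](~q | (~r | ~q)) -> [][](~q | (~r | ~q))), u
2. [](~q | (~r | ~q)), u
3. ~[][](~q | (~r | ~q)), u
4. ~q | (~r | ~q), u
5. ~r | ~q, u
6. ~q, u
7. ~[](~q | (~r | ~q)), v
8. ~q | (~r | ~q), v
9. ~r | ~q, v
10. ~q, v
11. ~(~q | (~r | ~q)), w
12. q, w
13. ~(~r | ~q), w
14. r, w
Accessibility: uRu, uRv, vRv, vRw, wRw
The negation has an open branch (countermodel exists).

No, not valid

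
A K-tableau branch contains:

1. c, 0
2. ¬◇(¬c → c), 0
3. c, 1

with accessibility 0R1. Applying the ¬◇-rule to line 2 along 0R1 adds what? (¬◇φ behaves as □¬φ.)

¬(¬c → c), 1

¬◇φ behaves as □¬φ: propagate the negated body to each accessible world.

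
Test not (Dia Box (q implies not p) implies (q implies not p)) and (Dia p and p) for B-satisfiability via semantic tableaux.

Unsatisfiable (every branch closes)

1. not (Dia Box (q implies not p) implies (q implies not p)) and (Dia p and p), 0
2. not (Dia Box (q implies not p) implies (q implies not p)), 0   [and-rule on 1]
3. Dia p and p, 0   [and-rule on 1]
4. Dia Box (q implies not p), 0   [neg-implies-rule on 2]
5. not (q implies not p), 0   [neg-implies-rule on 2]
6. Dia p, 0   [and-rule on 3]
7. p, 0   [and-rule on 3]
8. q, 0   [neg-implies-rule on 5]
9. Box (q implies not p), 1   [Dia-rule on 4: fresh world 1, 0R1]
10. q implies not p, 0   [Box-rule on 9 via 1R0]
11. q implies not p, 1   [Box-rule on 9 via 1R1]
12. not p, 0   [implies-rule on 10 (branches; this branch)]
Accessibility: 0R0, 0R1, 1R0, 1R1
Branch closes: p and not p both at 0.
Every branch closes; the branch above is one of them.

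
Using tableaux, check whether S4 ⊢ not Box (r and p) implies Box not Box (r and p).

Tableau for the negation not (not Box (r and p) implies Box not Box (r and p)):
1. not (not Box (r and p) implies Box not Box (r and p)), 0
2. not Box (r and p), 0
3. not Box not Box (r and p), 0
4. not (r and p), 1
5. not p, 1
6. Box (r and p), 2
7. r and p, 2
8. r, 2
9. p, 2
Accessibility: 0R0, 0R1, 0R2, 1R1, 2R2
The negation has an open branch (countermodel exists).

Invalid (countermodel exists)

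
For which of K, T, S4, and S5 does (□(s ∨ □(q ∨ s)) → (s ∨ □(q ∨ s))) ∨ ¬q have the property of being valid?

T, S4, S5

T-tableau for the negation ¬((□(s ∨ □(q ∨ s)) → (s ∨ □(q ∨ s))) ∨ ¬q):
1. ¬((□(s ∨ □(q ∨ s)) → (s ∨ □(q ∨ s))) ∨ ¬q), 0
2. ¬(□(s ∨ □(q ∨ s)) → (s ∨ □(q ∨ s))), 0
3. q, 0
4. □(s ∨ □(q ∨ s)), 0
5. ¬(s ∨ □(q ∨ s)), 0
6. ¬s, 0
7. ¬□(q ∨ s), 0
8. s ∨ □(q ∨ s), 0
9. □(q ∨ s), 0
10. q ∨ s, 0
11. ¬(q ∨ s), 1
12. ¬q, 1
13. ¬s, 1
14. s ∨ □(q ∨ s), 1
15. q ∨ s, 1
16. □(q ∨ s), 1
17. s, 1
Accessibility: 0R0, 0R1, 1R1
Branch closes: s and ¬s both at 1.
Every branch closes (one shown): valid in T, hence also in S4, S5 (every theorem of T is a theorem of S4 and S5).
K-tableau for the negation ¬((□(s ∨ □(q ∨ s)) → (s ∨ □(q ∨ s))) ∨ ¬q):
1. ¬((□(s ∨ □(q ∨ s)) → (s ∨ □(q ∨ s))) ∨ ¬q), 0
2. ¬(□(s ∨ □(q ∨ s)) → (s ∨ □(q ∨ s))), 0
3. q, 0
4. □(s ∨ □(q ∨ s)), 0
5. ¬(s ∨ □(q ∨ s)), 0
6. ¬s, 0
7. ¬□(q ∨ s), 0
8. ¬(q ∨ s), 1
9. ¬q, 1
10. ¬s, 1
11. s ∨ □(q ∨ s), 1
12. □(q ∨ s), 1
Accessibility: 0R1
Complete open branch: countermodel on a K-frame, so not valid in K.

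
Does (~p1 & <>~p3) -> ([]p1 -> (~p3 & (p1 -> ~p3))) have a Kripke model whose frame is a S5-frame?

Satisfiable (open branch found)

1. (~p1 & <>~p3) -> ([]p1 -> (~p3 & (p1 -> ~p3))), 0
2. []p1 -> (~p3 & (p1 -> ~p3)), 0
3. ~p3 & (p1 -> ~p3), 0
4. ~p3, 0
5. p1 -> ~p3, 0
Accessibility: 0R0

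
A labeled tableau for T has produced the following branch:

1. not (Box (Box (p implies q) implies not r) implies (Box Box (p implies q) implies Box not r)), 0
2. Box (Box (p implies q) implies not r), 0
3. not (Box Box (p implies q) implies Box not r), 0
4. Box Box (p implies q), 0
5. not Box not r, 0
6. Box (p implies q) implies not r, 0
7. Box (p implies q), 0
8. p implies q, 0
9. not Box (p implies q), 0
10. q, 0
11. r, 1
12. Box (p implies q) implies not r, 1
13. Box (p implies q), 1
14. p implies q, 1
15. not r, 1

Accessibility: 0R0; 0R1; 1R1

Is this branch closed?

Yes, closed

Both r and not r appear at 1.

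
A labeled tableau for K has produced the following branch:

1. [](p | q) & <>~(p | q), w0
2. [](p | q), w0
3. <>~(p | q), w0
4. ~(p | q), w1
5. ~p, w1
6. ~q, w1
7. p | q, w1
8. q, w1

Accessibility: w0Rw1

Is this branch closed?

Yes, closed

Both q and ~q appear at w1.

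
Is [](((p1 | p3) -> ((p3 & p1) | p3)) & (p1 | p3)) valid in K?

No, not valid

Tableau for the negation ~[](((p1 | p3) -> ((p3 & p1) | p3)) & (p1 | p3)):
1. ~[](((p1 | p3) -> ((p3 & p1) | p3)) & (p1 | p3)), u
2. ~(((p1 | p3) -> ((p3 & p1) | p3)) & (p1 | p3)), v
3. ~(p1 | p3), v
4. ~p1, v
5. ~p3, v
Accessibility: uRv
The negation has an open branch (countermodel exists).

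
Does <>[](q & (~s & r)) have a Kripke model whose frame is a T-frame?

1. <>[](q & (~s & r)), 0
2. [](q & (~s & r)), 1
3. q & (~s & r), 1
4. q, 1
5. ~s & r, 1
6. ~s, 1
7. r, 1
Accessibility: 0R0, 0R1, 1R1

Satisfiable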